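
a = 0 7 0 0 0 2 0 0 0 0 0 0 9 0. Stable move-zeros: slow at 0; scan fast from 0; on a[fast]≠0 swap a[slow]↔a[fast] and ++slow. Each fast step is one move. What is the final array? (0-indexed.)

slow=0 fast=0: a[fast]=0, fast++
slow=0 fast=1: a[fast]=7≠0 swap→a[0]=7, slow++,fast++
slow=1 fast=2: a[fast]=0, fast++
slow=1 fast=3: a[fast]=0, fast++
slow=1 fast=4: a[fast]=0, fast++
slow=1 fast=5: a[fast]=2≠0 swap→a[1]=2, slow++,fast++
slow=2 fast=6: a[fast]=0, fast++
slow=2 fast=7: a[fast]=0, fast++
slow=2 fast=8: a[fast]=0, fast++
slow=2 fast=9: a[fast]=0, fast++
slow=2 fast=10: a[fast]=0, fast++
slow=2 fast=11: a[fast]=0, fast++
slow=2 fast=12: a[fast]=9≠0 swap→a[2]=9, slow++,fast++
slow=3 fast=13: a[fast]=0, fast++

[7, 2, 9, 0, 0, 0, 0, 0, 0, 0, 0, 0, 0, 0]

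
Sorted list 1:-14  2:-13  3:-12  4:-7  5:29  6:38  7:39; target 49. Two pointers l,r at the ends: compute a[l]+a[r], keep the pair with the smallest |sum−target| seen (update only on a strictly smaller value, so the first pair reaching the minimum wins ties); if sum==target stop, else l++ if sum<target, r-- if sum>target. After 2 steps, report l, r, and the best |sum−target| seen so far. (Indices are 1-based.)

l=1 r=7: -14+39=25 d=24 *, l++
l=2 r=7: -13+39=26 d=23 *, l++

l=3, r=7, best |Δ|=23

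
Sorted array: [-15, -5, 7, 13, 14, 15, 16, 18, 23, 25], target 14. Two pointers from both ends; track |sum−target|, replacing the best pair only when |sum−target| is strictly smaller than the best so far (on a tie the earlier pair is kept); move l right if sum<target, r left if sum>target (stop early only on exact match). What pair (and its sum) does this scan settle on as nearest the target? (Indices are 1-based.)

pair (-5, 18) with sum 13 (|Δ|=1)

[1,10] -15+25=10 d=4 * → l++
[2,10] -5+25=20 d=6 → r--
[2,9] -5+23=18 d=4 → r--
[2,8] -5+18=13 d=1 * → l++
[3,8] 7+18=25 d=11 → r--
[3,7] 7+16=23 d=9 → r--
[3,6] 7+15=22 d=8 → r--
[3,5] 7+14=21 d=7 → r--
[3,4] 7+13=20 d=6 → r--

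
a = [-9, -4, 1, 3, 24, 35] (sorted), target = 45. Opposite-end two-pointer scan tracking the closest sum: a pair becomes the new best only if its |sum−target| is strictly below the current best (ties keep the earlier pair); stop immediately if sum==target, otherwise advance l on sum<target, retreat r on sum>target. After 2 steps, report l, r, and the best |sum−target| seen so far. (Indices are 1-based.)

l=1 r=6: -9+35=26 d=19 *, l++
l=2 r=6: -4+35=31 d=14 *, l++

l=3, r=6, best |Δ|=14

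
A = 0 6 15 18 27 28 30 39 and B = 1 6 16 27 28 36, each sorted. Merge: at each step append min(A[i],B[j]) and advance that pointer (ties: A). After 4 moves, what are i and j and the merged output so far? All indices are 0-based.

[i=0,j=0] A[i]=0<=B[j]=1 take 0 → i++
[i=1,j=0] A[i]=6>B[j]=1 take 1 → j++
[i=1,j=1] A[i]=6<=B[j]=6 take 6 → i++
[i=2,j=1] A[i]=15>B[j]=6 take 6 → j++

i=2, j=2, merged so far=[0, 1, 6, 6]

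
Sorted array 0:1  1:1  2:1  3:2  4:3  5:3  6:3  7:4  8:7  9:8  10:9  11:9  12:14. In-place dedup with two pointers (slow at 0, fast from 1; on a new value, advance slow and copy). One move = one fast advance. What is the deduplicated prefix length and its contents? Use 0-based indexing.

length 8; prefix = [1, 2, 3, 4, 7, 8, 9, 14]

slow=0 fast=1: a[fast]=1=a[slow] dup, fast++
slow=0 fast=2: a[fast]=1=a[slow] dup, fast++
slow=0 fast=3: a[fast]=2≠a[slow]=1 write a[1]=2, slow++,fast++
slow=1 fast=4: a[fast]=3≠a[slow]=2 write a[2]=3, slow++,fast++
slow=2 fast=5: a[fast]=3=a[slow] dup, fast++
slow=2 fast=6: a[fast]=3=a[slow] dup, fast++
slow=2 fast=7: a[fast]=4≠a[slow]=3 write a[3]=4, slow++,fast++
slow=3 fast=8: a[fast]=7≠a[slow]=4 write a[4]=7, slow++,fast++
slow=4 fast=9: a[fast]=8≠a[slow]=7 write a[5]=8, slow++,fast++
slow=5 fast=10: a[fast]=9≠a[slow]=8 write a[6]=9, slow++,fast++
slow=6 fast=11: a[fast]=9=a[slow] dup, fast++
slow=6 fast=12: a[fast]=14≠a[slow]=9 write a[7]=14, slow++,fast++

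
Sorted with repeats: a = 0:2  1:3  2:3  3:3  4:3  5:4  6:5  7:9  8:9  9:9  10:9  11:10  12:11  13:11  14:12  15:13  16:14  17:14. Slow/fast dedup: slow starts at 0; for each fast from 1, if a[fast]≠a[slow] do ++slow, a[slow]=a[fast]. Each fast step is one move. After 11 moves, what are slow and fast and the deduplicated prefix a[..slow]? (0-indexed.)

slow=5, fast=12, prefix=[2, 3, 4, 5, 9, 10]

slow=0 fast=1: a[fast]=3≠a[slow]=2 write a[1]=3, slow++,fast++
slow=1 fast=2: a[fast]=3=a[slow] dup, fast++
slow=1 fast=3: a[fast]=3=a[slow] dup, fast++
slow=1 fast=4: a[fast]=3=a[slow] dup, fast++
slow=1 fast=5: a[fast]=4≠a[slow]=3 write a[2]=4, slow++,fast++
slow=2 fast=6: a[fast]=5≠a[slow]=4 write a[3]=5, slow++,fast++
slow=3 fast=7: a[fast]=9≠a[slow]=5 write a[4]=9, slow++,fast++
slow=4 fast=8: a[fast]=9=a[slow] dup, fast++
slow=4 fast=9: a[fast]=9=a[slow] dup, fast++
slow=4 fast=10: a[fast]=9=a[slow] dup, fast++
slow=4 fast=11: a[fast]=10≠a[slow]=9 write a[5]=10, slow++,fast++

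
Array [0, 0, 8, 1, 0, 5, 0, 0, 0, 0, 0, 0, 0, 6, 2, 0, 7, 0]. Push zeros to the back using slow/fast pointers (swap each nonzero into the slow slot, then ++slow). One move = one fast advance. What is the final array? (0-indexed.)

slow=0 fast=0: a[fast]=0, fast++
slow=0 fast=1: a[fast]=0, fast++
slow=0 fast=2: a[fast]=8≠0 swap→a[0]=8, slow++,fast++
slow=1 fast=3: a[fast]=1≠0 swap→a[1]=1, slow++,fast++
slow=2 fast=4: a[fast]=0, fast++
slow=2 fast=5: a[fast]=5≠0 swap→a[2]=5, slow++,fast++
slow=3 fast=6: a[fast]=0, fast++
slow=3 fast=7: a[fast]=0, fast++
slow=3 fast=8: a[fast]=0, fast++
slow=3 fast=9: a[fast]=0, fast++
slow=3 fast=10: a[fast]=0, fast++
slow=3 fast=11: a[fast]=0, fast++
slow=3 fast=12: a[fast]=0, fast++
slow=3 fast=13: a[fast]=6≠0 swap→a[3]=6, slow++,fast++
slow=4 fast=14: a[fast]=2≠0 swap→a[4]=2, slow++,fast++
slow=5 fast=15: a[fast]=0, fast++
slow=5 fast=16: a[fast]=7≠0 swap→a[5]=7, slow++,fast++
slow=6 fast=17: a[fast]=0, fast++

[8, 1, 5, 6, 2, 7, 0, 0, 0, 0, 0, 0, 0, 0, 0, 0, 0, 0]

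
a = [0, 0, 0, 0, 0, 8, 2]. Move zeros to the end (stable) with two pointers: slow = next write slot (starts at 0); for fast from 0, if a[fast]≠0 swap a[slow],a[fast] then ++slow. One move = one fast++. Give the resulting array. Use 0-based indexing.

slow=0 fast=0: a[fast]=0, fast++
slow=0 fast=1: a[fast]=0, fast++
slow=0 fast=2: a[fast]=0, fast++
slow=0 fast=3: a[fast]=0, fast++
slow=0 fast=4: a[fast]=0, fast++
slow=0 fast=5: a[fast]=8≠0 swap→a[0]=8, slow++,fast++
slow=1 fast=6: a[fast]=2≠0 swap→a[1]=2, slow++,fast++

[8, 2, 0, 0, 0, 0, 0]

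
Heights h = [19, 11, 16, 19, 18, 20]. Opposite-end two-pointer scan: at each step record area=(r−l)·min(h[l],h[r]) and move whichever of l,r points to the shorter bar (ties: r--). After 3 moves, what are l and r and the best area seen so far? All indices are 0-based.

[0,5] min(19,20)*5=95 best=95 * → l++
[1,5] min(11,20)*4=44 best=95 → l++
[2,5] min(16,20)*3=48 best=95 → l++

l=3, r=5, best area=95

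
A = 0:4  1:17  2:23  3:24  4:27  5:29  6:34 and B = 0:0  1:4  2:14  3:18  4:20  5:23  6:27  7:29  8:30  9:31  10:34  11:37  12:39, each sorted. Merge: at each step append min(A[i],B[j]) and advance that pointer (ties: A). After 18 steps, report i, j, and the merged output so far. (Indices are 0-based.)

[i=0,j=0] A[i]=4>B[j]=0 take 0 → j++
[i=0,j=1] A[i]=4<=B[j]=4 take 4 → i++
[i=1,j=1] A[i]=17>B[j]=4 take 4 → j++
[i=1,j=2] A[i]=17>B[j]=14 take 14 → j++
[i=1,j=3] A[i]=17<=B[j]=18 take 17 → i++
[i=2,j=3] A[i]=23>B[j]=18 take 18 → j++
[i=2,j=4] A[i]=23>B[j]=20 take 20 → j++
[i=2,j=5] A[i]=23<=B[j]=23 take 23 → i++
[i=3,j=5] A[i]=24>B[j]=23 take 23 → j++
[i=3,j=6] A[i]=24<=B[j]=27 take 24 → i++
[i=4,j=6] A[i]=27<=B[j]=27 take 27 → i++
[i=5,j=6] A[i]=29>B[j]=27 take 27 → j++
[i=5,j=7] A[i]=29<=B[j]=29 take 29 → i++
[i=6,j=7] A[i]=34>B[j]=29 take 29 → j++
[i=6,j=8] A[i]=34>B[j]=30 take 30 → j++
[i=6,j=9] A[i]=34>B[j]=31 take 31 → j++
[i=6,j=10] A[i]=34<=B[j]=34 take 34 → i++
[i=7,j=10] A done, take B[j]=34 → j++

i=7, j=11, merged so far=[0, 4, 4, 14, 17, 18, 20, 23, 23, 24, 27, 27, 29, 29, 30, 31, 34, 34]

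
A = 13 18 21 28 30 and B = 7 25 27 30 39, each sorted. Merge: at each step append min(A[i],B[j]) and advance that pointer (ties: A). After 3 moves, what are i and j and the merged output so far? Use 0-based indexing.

i=0 j=0: A[i]=13>B[j]=7 take 7, j++
i=0 j=1: A[i]=13<=B[j]=25 take 13, i++
i=1 j=1: A[i]=18<=B[j]=25 take 18, i++

i=2, j=1, merged so far=[7, 13, 18]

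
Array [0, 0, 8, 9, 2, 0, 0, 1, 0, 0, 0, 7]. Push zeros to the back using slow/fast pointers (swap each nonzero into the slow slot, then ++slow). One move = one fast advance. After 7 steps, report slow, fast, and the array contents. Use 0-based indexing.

slow=3, fast=7, a=[8, 9, 2, 0, 0, 0, 0, 1, 0, 0, 0, 7]

(s=0,f=0) a[fast]=0 → fast++
(s=0,f=1) a[fast]=0 → fast++
(s=0,f=2) a[fast]=8≠0 swap→a[0]=8 → slow++,fast++
(s=1,f=3) a[fast]=9≠0 swap→a[1]=9 → slow++,fast++
(s=2,f=4) a[fast]=2≠0 swap→a[2]=2 → slow++,fast++
(s=3,f=5) a[fast]=0 → fast++
(s=3,f=6) a[fast]=0 → fast++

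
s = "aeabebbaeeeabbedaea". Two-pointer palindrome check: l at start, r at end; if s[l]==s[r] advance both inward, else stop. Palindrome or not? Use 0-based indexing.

l=0 r=18: 'a'=='a', l++,r--
l=1 r=17: 'e'=='e', l++,r--
l=2 r=16: 'a'=='a', l++,r--
l=3 r=15: 'b'!='d', stop

not a palindrome (mismatch at 3,15)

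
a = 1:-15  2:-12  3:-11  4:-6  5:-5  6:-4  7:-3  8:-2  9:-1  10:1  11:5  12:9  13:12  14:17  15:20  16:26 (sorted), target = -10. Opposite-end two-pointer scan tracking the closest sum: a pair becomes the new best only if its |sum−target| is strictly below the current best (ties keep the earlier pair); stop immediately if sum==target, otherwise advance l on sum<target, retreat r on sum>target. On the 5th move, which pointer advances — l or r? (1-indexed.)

[1,16] -15+26=11 d=21 * → r--
[1,15] -15+20=5 d=15 * → r--
[1,14] -15+17=2 d=12 * → r--
[1,13] -15+12=-3 d=7 * → r--
[1,12] -15+9=-6 d=4 * → r--

r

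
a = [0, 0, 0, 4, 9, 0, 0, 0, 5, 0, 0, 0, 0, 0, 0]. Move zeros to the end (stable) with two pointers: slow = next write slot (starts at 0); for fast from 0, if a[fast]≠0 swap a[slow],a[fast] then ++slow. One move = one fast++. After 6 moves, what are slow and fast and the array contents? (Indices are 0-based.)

slow=2, fast=6, a=[4, 9, 0, 0, 0, 0, 0, 0, 5, 0, 0, 0, 0, 0, 0]

slow=0 fast=0: a[fast]=0, fast++
slow=0 fast=1: a[fast]=0, fast++
slow=0 fast=2: a[fast]=0, fast++
slow=0 fast=3: a[fast]=4≠0 swap→a[0]=4, slow++,fast++
slow=1 fast=4: a[fast]=9≠0 swap→a[1]=9, slow++,fast++
slow=2 fast=5: a[fast]=0, fast++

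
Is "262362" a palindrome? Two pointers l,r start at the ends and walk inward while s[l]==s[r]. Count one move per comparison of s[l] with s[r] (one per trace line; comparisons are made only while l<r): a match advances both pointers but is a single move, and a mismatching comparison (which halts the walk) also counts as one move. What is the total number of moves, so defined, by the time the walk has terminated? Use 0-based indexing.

3 moves

[0,5] '2'=='2' → l++,r--
[1,4] '6'=='6' → l++,r--
[2,3] '2'!='3' → stop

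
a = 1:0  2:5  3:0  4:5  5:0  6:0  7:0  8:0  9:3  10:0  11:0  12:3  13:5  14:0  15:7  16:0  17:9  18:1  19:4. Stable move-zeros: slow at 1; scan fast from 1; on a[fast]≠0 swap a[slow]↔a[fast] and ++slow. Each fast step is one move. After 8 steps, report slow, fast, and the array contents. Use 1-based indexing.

(s=1,f=1) a[fast]=0 → fast++
(s=1,f=2) a[fast]=5≠0 swap→a[1]=5 → slow++,fast++
(s=2,f=3) a[fast]=0 → fast++
(s=2,f=4) a[fast]=5≠0 swap→a[2]=5 → slow++,fast++
(s=3,f=5) a[fast]=0 → fast++
(s=3,f=6) a[fast]=0 → fast++
(s=3,f=7) a[fast]=0 → fast++
(s=3,f=8) a[fast]=0 → fast++

slow=3, fast=9, a=[5, 5, 0, 0, 0, 0, 0, 0, 3, 0, 0, 3, 5, 0, 7, 0, 9, 1, 4]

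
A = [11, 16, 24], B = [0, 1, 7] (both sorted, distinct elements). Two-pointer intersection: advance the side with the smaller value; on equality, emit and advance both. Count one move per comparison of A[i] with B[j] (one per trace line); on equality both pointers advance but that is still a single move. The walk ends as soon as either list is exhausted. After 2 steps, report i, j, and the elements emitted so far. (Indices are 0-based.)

i=0, j=2, emitted=[]

i=0 j=0: 11>0, j++
i=0 j=1: 11>1, j++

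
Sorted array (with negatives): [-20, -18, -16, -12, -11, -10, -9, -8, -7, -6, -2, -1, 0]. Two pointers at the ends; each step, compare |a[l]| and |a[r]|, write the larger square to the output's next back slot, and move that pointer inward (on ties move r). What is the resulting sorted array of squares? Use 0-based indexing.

[0,12] |-20|>|0| out[12]=400 → l++
[1,12] |-18|>|0| out[11]=324 → l++
[2,12] |-16|>|0| out[10]=256 → l++
[3,12] |-12|>|0| out[9]=144 → l++
[4,12] |-11|>|0| out[8]=121 → l++
[5,12] |-10|>|0| out[7]=100 → l++
[6,12] |-9|>|0| out[6]=81 → l++
[7,12] |-8|>|0| out[5]=64 → l++
[8,12] |-7|>|0| out[4]=49 → l++
[9,12] |-6|>|0| out[3]=36 → l++
[10,12] |-2|>|0| out[2]=4 → l++
[11,12] |-1|>|0| out[1]=1 → l++
[12,12] |0|<=|0| out[0]=0 → r--

[0, 1, 4, 36, 49, 64, 81, 100, 121, 144, 256, 324, 400]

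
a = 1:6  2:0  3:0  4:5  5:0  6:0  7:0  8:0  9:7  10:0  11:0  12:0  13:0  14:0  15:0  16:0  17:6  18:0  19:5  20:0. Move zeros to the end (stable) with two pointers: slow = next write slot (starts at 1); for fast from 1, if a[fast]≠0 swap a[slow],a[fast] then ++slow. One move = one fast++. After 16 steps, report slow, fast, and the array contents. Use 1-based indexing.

slow=1 fast=1: a[fast]=6≠0 swap→a[1]=6, slow++,fast++
slow=2 fast=2: a[fast]=0, fast++
slow=2 fast=3: a[fast]=0, fast++
slow=2 fast=4: a[fast]=5≠0 swap→a[2]=5, slow++,fast++
slow=3 fast=5: a[fast]=0, fast++
slow=3 fast=6: a[fast]=0, fast++
slow=3 fast=7: a[fast]=0, fast++
slow=3 fast=8: a[fast]=0, fast++
slow=3 fast=9: a[fast]=7≠0 swap→a[3]=7, slow++,fast++
slow=4 fast=10: a[fast]=0, fast++
slow=4 fast=11: a[fast]=0, fast++
slow=4 fast=12: a[fast]=0, fast++
slow=4 fast=13: a[fast]=0, fast++
slow=4 fast=14: a[fast]=0, fast++
slow=4 fast=15: a[fast]=0, fast++
slow=4 fast=16: a[fast]=0, fast++

slow=4, fast=17, a=[6, 5, 7, 0, 0, 0, 0, 0, 0, 0, 0, 0, 0, 0, 0, 0, 6, 0, 5, 0]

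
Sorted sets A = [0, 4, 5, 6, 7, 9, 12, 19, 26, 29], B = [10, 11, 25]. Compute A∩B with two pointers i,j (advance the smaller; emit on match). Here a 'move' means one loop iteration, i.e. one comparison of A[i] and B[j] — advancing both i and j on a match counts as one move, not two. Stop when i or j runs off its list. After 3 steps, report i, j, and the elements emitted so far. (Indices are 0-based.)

i=3, j=0, emitted=[]

i=0 j=0: 0<10, i++
i=1 j=0: 4<10, i++
i=2 j=0: 5<10, i++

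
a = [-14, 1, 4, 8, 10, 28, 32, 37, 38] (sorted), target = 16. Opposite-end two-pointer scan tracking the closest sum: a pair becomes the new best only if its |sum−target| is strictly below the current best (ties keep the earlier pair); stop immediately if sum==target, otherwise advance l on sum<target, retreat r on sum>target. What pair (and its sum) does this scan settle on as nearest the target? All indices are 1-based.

[1,9] -14+38=24 d=8 * → r--
[1,8] -14+37=23 d=7 * → r--
[1,7] -14+32=18 d=2 * → r--
[1,6] -14+28=14 d=2 → l++
[2,6] 1+28=29 d=13 → r--
[2,5] 1+10=11 d=5 → l++
[3,5] 4+10=14 d=2 → l++
[4,5] 8+10=18 d=2 → r--

pair (-14, 32) with sum 18 (|Δ|=2)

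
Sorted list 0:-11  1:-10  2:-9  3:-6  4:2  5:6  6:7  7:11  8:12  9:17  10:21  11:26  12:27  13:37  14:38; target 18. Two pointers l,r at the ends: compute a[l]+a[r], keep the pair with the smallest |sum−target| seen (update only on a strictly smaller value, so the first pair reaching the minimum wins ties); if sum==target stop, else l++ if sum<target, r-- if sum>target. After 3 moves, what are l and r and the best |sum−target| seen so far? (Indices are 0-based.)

l=1, r=12, best |Δ|=2

l=0 r=14: -11+38=27 d=9 *, r--
l=0 r=13: -11+37=26 d=8 *, r--
l=0 r=12: -11+27=16 d=2 *, l++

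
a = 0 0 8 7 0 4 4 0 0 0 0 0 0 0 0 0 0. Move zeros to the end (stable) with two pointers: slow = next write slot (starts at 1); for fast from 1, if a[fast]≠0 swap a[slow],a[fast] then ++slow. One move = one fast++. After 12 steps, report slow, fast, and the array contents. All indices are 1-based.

slow=5, fast=13, a=[8, 7, 4, 4, 0, 0, 0, 0, 0, 0, 0, 0, 0, 0, 0, 0, 0]

slow=1 fast=1: a[fast]=0, fast++
slow=1 fast=2: a[fast]=0, fast++
slow=1 fast=3: a[fast]=8≠0 swap→a[1]=8, slow++,fast++
slow=2 fast=4: a[fast]=7≠0 swap→a[2]=7, slow++,fast++
slow=3 fast=5: a[fast]=0, fast++
slow=3 fast=6: a[fast]=4≠0 swap→a[3]=4, slow++,fast++
slow=4 fast=7: a[fast]=4≠0 swap→a[4]=4, slow++,fast++
slow=5 fast=8: a[fast]=0, fast++
slow=5 fast=9: a[fast]=0, fast++
slow=5 fast=10: a[fast]=0, fast++
slow=5 fast=11: a[fast]=0, fast++
slow=5 fast=12: a[fast]=0, fast++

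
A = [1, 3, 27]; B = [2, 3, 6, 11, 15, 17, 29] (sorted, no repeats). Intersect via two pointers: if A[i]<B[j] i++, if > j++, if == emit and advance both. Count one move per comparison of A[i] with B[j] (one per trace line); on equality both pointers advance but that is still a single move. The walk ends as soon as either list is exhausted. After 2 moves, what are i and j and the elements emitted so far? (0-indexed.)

i=1, j=1, emitted=[]

i=0 j=0: 1<2, i++
i=1 j=0: 3>2, j++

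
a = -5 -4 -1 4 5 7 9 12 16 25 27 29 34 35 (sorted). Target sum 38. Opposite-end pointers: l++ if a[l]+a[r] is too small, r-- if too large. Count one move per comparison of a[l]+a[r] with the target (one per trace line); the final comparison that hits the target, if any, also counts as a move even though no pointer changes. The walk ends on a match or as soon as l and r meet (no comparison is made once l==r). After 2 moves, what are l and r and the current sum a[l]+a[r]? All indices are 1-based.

l=3, r=14, sum=34

[1,14] -5+35=30 <38 → l++
[2,14] -4+35=31 <38 → l++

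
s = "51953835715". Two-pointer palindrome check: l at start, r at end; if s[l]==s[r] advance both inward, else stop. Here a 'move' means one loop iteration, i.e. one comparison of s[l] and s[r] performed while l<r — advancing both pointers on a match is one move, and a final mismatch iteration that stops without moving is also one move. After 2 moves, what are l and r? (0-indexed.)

l=2, r=8

l=0 r=10: '5'=='5', l++,r--
l=1 r=9: '1'=='1', l++,r--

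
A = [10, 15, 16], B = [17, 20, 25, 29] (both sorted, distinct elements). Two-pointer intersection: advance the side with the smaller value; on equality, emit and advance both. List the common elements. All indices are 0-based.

i=0 j=0: 10<17, i++
i=1 j=0: 15<17, i++
i=2 j=0: 16<17, i++

intersection = []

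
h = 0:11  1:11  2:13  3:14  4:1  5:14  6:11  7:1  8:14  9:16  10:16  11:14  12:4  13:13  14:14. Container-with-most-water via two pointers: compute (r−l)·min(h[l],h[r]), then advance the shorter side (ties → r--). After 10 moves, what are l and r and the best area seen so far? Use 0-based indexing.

[0,14] min(11,14)*14=154 best=154 * → l++
[1,14] min(11,14)*13=143 best=154 → l++
[2,14] min(13,14)*12=156 best=156 * → l++
[3,14] min(14,14)*11=154 best=156 → r--
[3,13] min(14,13)*10=130 best=156 → r--
[3,12] min(14,4)*9=36 best=156 → r--
[3,11] min(14,14)*8=112 best=156 → r--
[3,10] min(14,16)*7=98 best=156 → l++
[4,10] min(1,16)*6=6 best=156 → l++
[5,10] min(14,16)*5=70 best=156 → l++

l=6, r=10, best area=156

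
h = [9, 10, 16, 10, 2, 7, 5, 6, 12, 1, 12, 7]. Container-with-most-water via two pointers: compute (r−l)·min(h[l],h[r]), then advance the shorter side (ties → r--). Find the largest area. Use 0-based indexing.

max area = 96

l=0 r=11: min(9,7)*11=77 best=77 *, r--
l=0 r=10: min(9,12)*10=90 best=90 *, l++
l=1 r=10: min(10,12)*9=90 best=90, l++
l=2 r=10: min(16,12)*8=96 best=96 *, r--
l=2 r=9: min(16,1)*7=7 best=96, r--
l=2 r=8: min(16,12)*6=72 best=96, r--
l=2 r=7: min(16,6)*5=30 best=96, r--
l=2 r=6: min(16,5)*4=20 best=96, r--
l=2 r=5: min(16,7)*3=21 best=96, r--
l=2 r=4: min(16,2)*2=4 best=96, r--
l=2 r=3: min(16,10)*1=10 best=96, r--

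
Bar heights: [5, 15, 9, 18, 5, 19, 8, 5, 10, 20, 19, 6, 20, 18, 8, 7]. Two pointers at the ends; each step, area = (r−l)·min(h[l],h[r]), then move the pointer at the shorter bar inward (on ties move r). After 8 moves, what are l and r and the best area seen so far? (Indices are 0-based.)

l=5, r=12, best area=180

[0,15] min(5,7)*15=75 best=75 * → l++
[1,15] min(15,7)*14=98 best=98 * → r--
[1,14] min(15,8)*13=104 best=104 * → r--
[1,13] min(15,18)*12=180 best=180 * → l++
[2,13] min(9,18)*11=99 best=180 → l++
[3,13] min(18,18)*10=180 best=180 → r--
[3,12] min(18,20)*9=162 best=180 → l++
[4,12] min(5,20)*8=40 best=180 → l++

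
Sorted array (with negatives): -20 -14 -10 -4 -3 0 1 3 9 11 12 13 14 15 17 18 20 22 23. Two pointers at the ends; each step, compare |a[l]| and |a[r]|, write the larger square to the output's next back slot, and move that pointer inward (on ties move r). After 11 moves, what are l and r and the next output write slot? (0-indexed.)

l=2, r=9, next write slot=7

[0,18] |-20|<=|23| out[18]=529 → r--
[0,17] |-20|<=|22| out[17]=484 → r--
[0,16] |-20|<=|20| out[16]=400 → r--
[0,15] |-20|>|18| out[15]=400 → l++
[1,15] |-14|<=|18| out[14]=324 → r--
[1,14] |-14|<=|17| out[13]=289 → r--
[1,13] |-14|<=|15| out[12]=225 → r--
[1,12] |-14|<=|14| out[11]=196 → r--
[1,11] |-14|>|13| out[10]=196 → l++
[2,11] |-10|<=|13| out[9]=169 → r--
[2,10] |-10|<=|12| out[8]=144 → r--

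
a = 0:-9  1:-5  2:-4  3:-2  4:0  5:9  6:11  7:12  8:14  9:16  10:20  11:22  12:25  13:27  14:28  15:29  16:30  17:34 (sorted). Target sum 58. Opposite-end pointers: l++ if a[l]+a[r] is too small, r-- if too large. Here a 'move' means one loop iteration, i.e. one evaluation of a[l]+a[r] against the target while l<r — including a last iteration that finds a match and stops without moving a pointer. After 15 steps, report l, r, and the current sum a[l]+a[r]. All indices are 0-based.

[0,17] -9+34=25 <58 → l++
[1,17] -5+34=29 <58 → l++
[2,17] -4+34=30 <58 → l++
[3,17] -2+34=32 <58 → l++
[4,17] 0+34=34 <58 → l++
[5,17] 9+34=43 <58 → l++
[6,17] 11+34=45 <58 → l++
[7,17] 12+34=46 <58 → l++
[8,17] 14+34=48 <58 → l++
[9,17] 16+34=50 <58 → l++
[10,17] 20+34=54 <58 → l++
[11,17] 22+34=56 <58 → l++
[12,17] 25+34=59 >58 → r--
[12,16] 25+30=55 <58 → l++
[13,16] 27+30=57 <58 → l++

l=14, r=16, sum=58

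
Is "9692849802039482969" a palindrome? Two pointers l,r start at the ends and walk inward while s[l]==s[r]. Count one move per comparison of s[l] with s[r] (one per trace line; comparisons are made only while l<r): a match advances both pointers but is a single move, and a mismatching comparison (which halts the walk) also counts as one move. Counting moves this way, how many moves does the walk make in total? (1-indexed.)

8 moves

l=1 r=19: '9'=='9', l++,r--
l=2 r=18: '6'=='6', l++,r--
l=3 r=17: '9'=='9', l++,r--
l=4 r=16: '2'=='2', l++,r--
l=5 r=15: '8'=='8', l++,r--
l=6 r=14: '4'=='4', l++,r--
l=7 r=13: '9'=='9', l++,r--
l=8 r=12: '8'!='3', stop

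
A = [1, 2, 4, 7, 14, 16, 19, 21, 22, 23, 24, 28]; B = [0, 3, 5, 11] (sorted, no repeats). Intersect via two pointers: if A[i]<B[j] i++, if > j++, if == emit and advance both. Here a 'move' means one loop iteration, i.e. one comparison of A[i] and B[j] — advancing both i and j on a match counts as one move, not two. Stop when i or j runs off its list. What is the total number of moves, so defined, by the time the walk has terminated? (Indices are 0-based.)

[i=0,j=0] 1>0 → j++
[i=0,j=1] 1<3 → i++
[i=1,j=1] 2<3 → i++
[i=2,j=1] 4>3 → j++
[i=2,j=2] 4<5 → i++
[i=3,j=2] 7>5 → j++
[i=3,j=3] 7<11 → i++
[i=4,j=3] 14>11 → j++

8 moves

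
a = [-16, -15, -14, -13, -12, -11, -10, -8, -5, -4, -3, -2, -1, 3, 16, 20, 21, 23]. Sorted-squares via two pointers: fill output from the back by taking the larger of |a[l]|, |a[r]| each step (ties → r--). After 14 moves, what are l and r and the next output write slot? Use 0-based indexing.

l=10, r=13, next write slot=3

[0,17] |-16|<=|23| out[17]=529 → r--
[0,16] |-16|<=|21| out[16]=441 → r--
[0,15] |-16|<=|20| out[15]=400 → r--
[0,14] |-16|<=|16| out[14]=256 → r--
[0,13] |-16|>|3| out[13]=256 → l++
[1,13] |-15|>|3| out[12]=225 → l++
[2,13] |-14|>|3| out[11]=196 → l++
[3,13] |-13|>|3| out[10]=169 → l++
[4,13] |-12|>|3| out[9]=144 → l++
[5,13] |-11|>|3| out[8]=121 → l++
[6,13] |-10|>|3| out[7]=100 → l++
[7,13] |-8|>|3| out[6]=64 → l++
[8,13] |-5|>|3| out[5]=25 → l++
[9,13] |-4|>|3| out[4]=16 → l++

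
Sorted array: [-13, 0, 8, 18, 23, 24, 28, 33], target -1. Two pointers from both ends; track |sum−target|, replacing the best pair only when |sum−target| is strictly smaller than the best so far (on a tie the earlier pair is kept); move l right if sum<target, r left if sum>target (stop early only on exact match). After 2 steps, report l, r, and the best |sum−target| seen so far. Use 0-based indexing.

[0,7] -13+33=20 d=21 * → r--
[0,6] -13+28=15 d=16 * → r--

l=0, r=5, best |Δ|=16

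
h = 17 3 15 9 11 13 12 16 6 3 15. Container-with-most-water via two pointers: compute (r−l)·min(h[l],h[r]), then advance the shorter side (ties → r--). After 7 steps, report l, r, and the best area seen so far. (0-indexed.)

[0,10] min(17,15)*10=150 best=150 * → r--
[0,9] min(17,3)*9=27 best=150 → r--
[0,8] min(17,6)*8=48 best=150 → r--
[0,7] min(17,16)*7=112 best=150 → r--
[0,6] min(17,12)*6=72 best=150 → r--
[0,5] min(17,13)*5=65 best=150 → r--
[0,4] min(17,11)*4=44 best=150 → r--

l=0, r=3, best area=150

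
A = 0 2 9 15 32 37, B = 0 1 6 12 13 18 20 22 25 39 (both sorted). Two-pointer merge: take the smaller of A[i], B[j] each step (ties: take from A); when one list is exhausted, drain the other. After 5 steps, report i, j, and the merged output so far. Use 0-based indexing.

i=2, j=3, merged so far=[0, 0, 1, 2, 6]

i=0 j=0: A[i]=0<=B[j]=0 take 0, i++
i=1 j=0: A[i]=2>B[j]=0 take 0, j++
i=1 j=1: A[i]=2>B[j]=1 take 1, j++
i=1 j=2: A[i]=2<=B[j]=6 take 2, i++
i=2 j=2: A[i]=9>B[j]=6 take 6, j++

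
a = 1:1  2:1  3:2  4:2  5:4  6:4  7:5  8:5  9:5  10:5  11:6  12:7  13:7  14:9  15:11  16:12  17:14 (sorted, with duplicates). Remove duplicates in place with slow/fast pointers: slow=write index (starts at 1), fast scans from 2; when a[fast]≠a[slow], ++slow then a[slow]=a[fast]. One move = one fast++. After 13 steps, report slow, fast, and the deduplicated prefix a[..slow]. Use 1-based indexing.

(s=1,f=2) a[fast]=1=a[slow] dup → fast++
(s=1,f=3) a[fast]=2≠a[slow]=1 write a[2]=2 → slow++,fast++
(s=2,f=4) a[fast]=2=a[slow] dup → fast++
(s=2,f=5) a[fast]=4≠a[slow]=2 write a[3]=4 → slow++,fast++
(s=3,f=6) a[fast]=4=a[slow] dup → fast++
(s=3,f=7) a[fast]=5≠a[slow]=4 write a[4]=5 → slow++,fast++
(s=4,f=8) a[fast]=5=a[slow] dup → fast++
(s=4,f=9) a[fast]=5=a[slow] dup → fast++
(s=4,f=10) a[fast]=5=a[slow] dup → fast++
(s=4,f=11) a[fast]=6≠a[slow]=5 write a[5]=6 → slow++,fast++
(s=5,f=12) a[fast]=7≠a[slow]=6 write a[6]=7 → slow++,fast++
(s=6,f=13) a[fast]=7=a[slow] dup → fast++
(s=6,f=14) a[fast]=9≠a[slow]=7 write a[7]=9 → slow++,fast++

slow=7, fast=15, prefix=[1, 2, 4, 5, 6, 7, 9]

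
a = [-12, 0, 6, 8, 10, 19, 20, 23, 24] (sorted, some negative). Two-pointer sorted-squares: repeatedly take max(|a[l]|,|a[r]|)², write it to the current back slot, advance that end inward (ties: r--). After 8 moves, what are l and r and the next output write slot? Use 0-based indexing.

[0,8] |-12|<=|24| out[8]=576 → r--
[0,7] |-12|<=|23| out[7]=529 → r--
[0,6] |-12|<=|20| out[6]=400 → r--
[0,5] |-12|<=|19| out[5]=361 → r--
[0,4] |-12|>|10| out[4]=144 → l++
[1,4] |0|<=|10| out[3]=100 → r--
[1,3] |0|<=|8| out[2]=64 → r--
[1,2] |0|<=|6| out[1]=36 → r--

l=1, r=1, next write slot=0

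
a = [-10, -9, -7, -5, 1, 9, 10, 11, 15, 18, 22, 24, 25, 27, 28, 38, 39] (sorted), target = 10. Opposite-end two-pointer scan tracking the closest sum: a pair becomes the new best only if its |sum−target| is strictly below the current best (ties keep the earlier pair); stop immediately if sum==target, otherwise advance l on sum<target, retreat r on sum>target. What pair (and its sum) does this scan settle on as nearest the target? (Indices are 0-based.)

l=0 r=16: -10+39=29 d=19 *, r--
l=0 r=15: -10+38=28 d=18 *, r--
l=0 r=14: -10+28=18 d=8 *, r--
l=0 r=13: -10+27=17 d=7 *, r--
l=0 r=12: -10+25=15 d=5 *, r--
l=0 r=11: -10+24=14 d=4 *, r--
l=0 r=10: -10+22=12 d=2 *, r--
l=0 r=9: -10+18=8 d=2, l++
l=1 r=9: -9+18=9 d=1 *, l++
l=2 r=9: -7+18=11 d=1, r--
l=2 r=8: -7+15=8 d=2, l++
l=3 r=8: -5+15=10 d=0 *, stop

pair (-5, 15) with sum 10 (|Δ|=0)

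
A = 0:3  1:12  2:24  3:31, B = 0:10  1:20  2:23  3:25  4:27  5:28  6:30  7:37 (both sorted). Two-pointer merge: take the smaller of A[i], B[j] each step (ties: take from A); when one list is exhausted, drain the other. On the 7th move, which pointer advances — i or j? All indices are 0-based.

[i=0,j=0] A[i]=3<=B[j]=10 take 3 → i++
[i=1,j=0] A[i]=12>B[j]=10 take 10 → j++
[i=1,j=1] A[i]=12<=B[j]=20 take 12 → i++
[i=2,j=1] A[i]=24>B[j]=20 take 20 → j++
[i=2,j=2] A[i]=24>B[j]=23 take 23 → j++
[i=2,j=3] A[i]=24<=B[j]=25 take 24 → i++
[i=3,j=3] A[i]=31>B[j]=25 take 25 → j++

j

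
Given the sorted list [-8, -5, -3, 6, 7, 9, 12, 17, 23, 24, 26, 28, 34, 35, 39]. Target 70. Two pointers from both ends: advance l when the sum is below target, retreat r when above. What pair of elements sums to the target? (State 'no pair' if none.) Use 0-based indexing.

l=0 r=14: -8+39=31 <70, l++
l=1 r=14: -5+39=34 <70, l++
l=2 r=14: -3+39=36 <70, l++
l=3 r=14: 6+39=45 <70, l++
l=4 r=14: 7+39=46 <70, l++
l=5 r=14: 9+39=48 <70, l++
l=6 r=14: 12+39=51 <70, l++
l=7 r=14: 17+39=56 <70, l++
l=8 r=14: 23+39=62 <70, l++
l=9 r=14: 24+39=63 <70, l++
l=10 r=14: 26+39=65 <70, l++
l=11 r=14: 28+39=67 <70, l++
l=12 r=14: 34+39=73 >70, r--
l=12 r=13: 34+35=69 <70, l++

no pair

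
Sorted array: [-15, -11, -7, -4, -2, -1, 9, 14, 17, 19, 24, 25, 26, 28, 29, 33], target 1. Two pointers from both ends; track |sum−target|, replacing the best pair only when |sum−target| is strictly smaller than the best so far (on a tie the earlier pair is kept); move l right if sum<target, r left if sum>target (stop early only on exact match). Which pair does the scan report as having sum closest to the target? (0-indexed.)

pair (-15, 17) with sum 2 (|Δ|=1)

l=0 r=15: -15+33=18 d=17 *, r--
l=0 r=14: -15+29=14 d=13 *, r--
l=0 r=13: -15+28=13 d=12 *, r--
l=0 r=12: -15+26=11 d=10 *, r--
l=0 r=11: -15+25=10 d=9 *, r--
l=0 r=10: -15+24=9 d=8 *, r--
l=0 r=9: -15+19=4 d=3 *, r--
l=0 r=8: -15+17=2 d=1 *, r--
l=0 r=7: -15+14=-1 d=2, l++
l=1 r=7: -11+14=3 d=2, r--
l=1 r=6: -11+9=-2 d=3, l++
l=2 r=6: -7+9=2 d=1, r--
l=2 r=5: -7+-1=-8 d=9, l++
l=3 r=5: -4+-1=-5 d=6, l++
l=4 r=5: -2+-1=-3 d=4, l++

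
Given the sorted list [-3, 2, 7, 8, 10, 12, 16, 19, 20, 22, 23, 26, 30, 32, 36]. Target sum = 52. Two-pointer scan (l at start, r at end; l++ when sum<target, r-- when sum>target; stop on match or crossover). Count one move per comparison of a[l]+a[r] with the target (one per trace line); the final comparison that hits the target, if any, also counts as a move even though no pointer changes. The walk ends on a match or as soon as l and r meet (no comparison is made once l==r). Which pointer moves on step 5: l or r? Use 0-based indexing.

[0,14] -3+36=33 <52 → l++
[1,14] 2+36=38 <52 → l++
[2,14] 7+36=43 <52 → l++
[3,14] 8+36=44 <52 → l++
[4,14] 10+36=46 <52 → l++

l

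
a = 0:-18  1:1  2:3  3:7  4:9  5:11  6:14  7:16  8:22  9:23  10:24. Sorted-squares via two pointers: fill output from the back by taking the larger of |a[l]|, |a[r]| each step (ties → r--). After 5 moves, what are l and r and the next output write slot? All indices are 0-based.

l=0 r=10: |-18|<=|24| out[10]=576, r--
l=0 r=9: |-18|<=|23| out[9]=529, r--
l=0 r=8: |-18|<=|22| out[8]=484, r--
l=0 r=7: |-18|>|16| out[7]=324, l++
l=1 r=7: |1|<=|16| out[6]=256, r--

l=1, r=6, next write slot=5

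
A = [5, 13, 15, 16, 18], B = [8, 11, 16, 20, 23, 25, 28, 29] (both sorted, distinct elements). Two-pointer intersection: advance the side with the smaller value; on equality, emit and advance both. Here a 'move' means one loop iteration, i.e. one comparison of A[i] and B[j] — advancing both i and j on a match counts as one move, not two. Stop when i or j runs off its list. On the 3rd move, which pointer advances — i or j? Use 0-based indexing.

i=0 j=0: 5<8, i++
i=1 j=0: 13>8, j++
i=1 j=1: 13>11, j++

j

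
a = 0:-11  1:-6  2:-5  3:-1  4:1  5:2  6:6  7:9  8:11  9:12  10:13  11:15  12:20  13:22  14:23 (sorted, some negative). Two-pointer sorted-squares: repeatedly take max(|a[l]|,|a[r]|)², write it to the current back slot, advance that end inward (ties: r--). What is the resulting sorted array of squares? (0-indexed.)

[1, 1, 4, 25, 36, 36, 81, 121, 121, 144, 169, 225, 400, 484, 529]

l=0 r=14: |-11|<=|23| out[14]=529, r--
l=0 r=13: |-11|<=|22| out[13]=484, r--
l=0 r=12: |-11|<=|20| out[12]=400, r--
l=0 r=11: |-11|<=|15| out[11]=225, r--
l=0 r=10: |-11|<=|13| out[10]=169, r--
l=0 r=9: |-11|<=|12| out[9]=144, r--
l=0 r=8: |-11|<=|11| out[8]=121, r--
l=0 r=7: |-11|>|9| out[7]=121, l++
l=1 r=7: |-6|<=|9| out[6]=81, r--
l=1 r=6: |-6|<=|6| out[5]=36, r--
l=1 r=5: |-6|>|2| out[4]=36, l++
l=2 r=5: |-5|>|2| out[3]=25, l++
l=3 r=5: |-1|<=|2| out[2]=4, r--
l=3 r=4: |-1|<=|1| out[1]=1, r--
l=3 r=3: |-1|<=|-1| out[0]=1, r--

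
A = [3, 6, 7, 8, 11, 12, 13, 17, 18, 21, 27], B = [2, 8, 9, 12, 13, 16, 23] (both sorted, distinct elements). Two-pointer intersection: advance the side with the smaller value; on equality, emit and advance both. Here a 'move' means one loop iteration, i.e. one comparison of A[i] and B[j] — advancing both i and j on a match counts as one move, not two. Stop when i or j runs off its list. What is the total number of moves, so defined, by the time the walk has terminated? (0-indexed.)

[i=0,j=0] 3>2 → j++
[i=0,j=1] 3<8 → i++
[i=1,j=1] 6<8 → i++
[i=2,j=1] 7<8 → i++
[i=3,j=1] 8==8 emit → i++,j++
[i=4,j=2] 11>9 → j++
[i=4,j=3] 11<12 → i++
[i=5,j=3] 12==12 emit → i++,j++
[i=6,j=4] 13==13 emit → i++,j++
[i=7,j=5] 17>16 → j++
[i=7,j=6] 17<23 → i++
[i=8,j=6] 18<23 → i++
[i=9,j=6] 21<23 → i++
[i=10,j=6] 27>23 → j++

14 moves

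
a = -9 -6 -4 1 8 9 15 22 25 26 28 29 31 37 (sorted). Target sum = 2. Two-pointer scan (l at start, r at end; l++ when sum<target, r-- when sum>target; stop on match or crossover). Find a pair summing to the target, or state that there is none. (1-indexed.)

(-6, 8)

[1,14] -9+37=28 >2 → r--
[1,13] -9+31=22 >2 → r--
[1,12] -9+29=20 >2 → r--
[1,11] -9+28=19 >2 → r--
[1,10] -9+26=17 >2 → r--
[1,9] -9+25=16 >2 → r--
[1,8] -9+22=13 >2 → r--
[1,7] -9+15=6 >2 → r--
[1,6] -9+9=0 <2 → l++
[2,6] -6+9=3 >2 → r--
[2,5] -6+8=2 → found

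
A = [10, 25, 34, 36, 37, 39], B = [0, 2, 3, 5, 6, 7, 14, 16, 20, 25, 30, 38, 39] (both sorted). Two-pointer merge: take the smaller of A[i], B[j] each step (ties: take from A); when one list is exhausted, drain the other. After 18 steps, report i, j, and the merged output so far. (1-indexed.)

i=7, j=13, merged so far=[0, 2, 3, 5, 6, 7, 10, 14, 16, 20, 25, 25, 30, 34, 36, 37, 38, 39]

i=1 j=1: A[i]=10>B[j]=0 take 0, j++
i=1 j=2: A[i]=10>B[j]=2 take 2, j++
i=1 j=3: A[i]=10>B[j]=3 take 3, j++
i=1 j=4: A[i]=10>B[j]=5 take 5, j++
i=1 j=5: A[i]=10>B[j]=6 take 6, j++
i=1 j=6: A[i]=10>B[j]=7 take 7, j++
i=1 j=7: A[i]=10<=B[j]=14 take 10, i++
i=2 j=7: A[i]=25>B[j]=14 take 14, j++
i=2 j=8: A[i]=25>B[j]=16 take 16, j++
i=2 j=9: A[i]=25>B[j]=20 take 20, j++
i=2 j=10: A[i]=25<=B[j]=25 take 25, i++
i=3 j=10: A[i]=34>B[j]=25 take 25, j++
i=3 j=11: A[i]=34>B[j]=30 take 30, j++
i=3 j=12: A[i]=34<=B[j]=38 take 34, i++
i=4 j=12: A[i]=36<=B[j]=38 take 36, i++
i=5 j=12: A[i]=37<=B[j]=38 take 37, i++
i=6 j=12: A[i]=39>B[j]=38 take 38, j++
i=6 j=13: A[i]=39<=B[j]=39 take 39, i++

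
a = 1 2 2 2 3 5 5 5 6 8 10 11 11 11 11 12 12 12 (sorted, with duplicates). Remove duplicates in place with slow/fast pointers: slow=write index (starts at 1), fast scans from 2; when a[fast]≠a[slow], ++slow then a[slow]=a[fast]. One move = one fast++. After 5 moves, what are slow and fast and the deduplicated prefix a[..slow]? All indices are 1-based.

slow=1 fast=2: a[fast]=2≠a[slow]=1 write a[2]=2, slow++,fast++
slow=2 fast=3: a[fast]=2=a[slow] dup, fast++
slow=2 fast=4: a[fast]=2=a[slow] dup, fast++
slow=2 fast=5: a[fast]=3≠a[slow]=2 write a[3]=3, slow++,fast++
slow=3 fast=6: a[fast]=5≠a[slow]=3 write a[4]=5, slow++,fast++

slow=4, fast=7, prefix=[1, 2, 3, 5]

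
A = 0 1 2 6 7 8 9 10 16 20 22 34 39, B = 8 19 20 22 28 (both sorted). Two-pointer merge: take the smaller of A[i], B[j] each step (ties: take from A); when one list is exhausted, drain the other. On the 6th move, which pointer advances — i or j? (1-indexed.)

i

i=1 j=1: A[i]=0<=B[j]=8 take 0, i++
i=2 j=1: A[i]=1<=B[j]=8 take 1, i++
i=3 j=1: A[i]=2<=B[j]=8 take 2, i++
i=4 j=1: A[i]=6<=B[j]=8 take 6, i++
i=5 j=1: A[i]=7<=B[j]=8 take 7, i++
i=6 j=1: A[i]=8<=B[j]=8 take 8, i++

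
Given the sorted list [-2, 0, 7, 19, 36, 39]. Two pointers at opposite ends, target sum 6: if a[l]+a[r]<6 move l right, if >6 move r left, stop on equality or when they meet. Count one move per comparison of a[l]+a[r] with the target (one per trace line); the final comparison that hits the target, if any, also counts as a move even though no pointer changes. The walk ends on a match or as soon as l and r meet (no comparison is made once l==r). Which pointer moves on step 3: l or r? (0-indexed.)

r

l=0 r=5: -2+39=37 >6, r--
l=0 r=4: -2+36=34 >6, r--
l=0 r=3: -2+19=17 >6, r--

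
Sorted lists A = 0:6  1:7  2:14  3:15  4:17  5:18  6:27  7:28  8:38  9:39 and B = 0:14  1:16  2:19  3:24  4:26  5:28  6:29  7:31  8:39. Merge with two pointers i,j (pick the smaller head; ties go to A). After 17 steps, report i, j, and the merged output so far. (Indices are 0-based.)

i=9, j=8, merged so far=[6, 7, 14, 14, 15, 16, 17, 18, 19, 24, 26, 27, 28, 28, 29, 31, 38]

i=0 j=0: A[i]=6<=B[j]=14 take 6, i++
i=1 j=0: A[i]=7<=B[j]=14 take 7, i++
i=2 j=0: A[i]=14<=B[j]=14 take 14, i++
i=3 j=0: A[i]=15>B[j]=14 take 14, j++
i=3 j=1: A[i]=15<=B[j]=16 take 15, i++
i=4 j=1: A[i]=17>B[j]=16 take 16, j++
i=4 j=2: A[i]=17<=B[j]=19 take 17, i++
i=5 j=2: A[i]=18<=B[j]=19 take 18, i++
i=6 j=2: A[i]=27>B[j]=19 take 19, j++
i=6 j=3: A[i]=27>B[j]=24 take 24, j++
i=6 j=4: A[i]=27>B[j]=26 take 26, j++
i=6 j=5: A[i]=27<=B[j]=28 take 27, i++
i=7 j=5: A[i]=28<=B[j]=28 take 28, i++
i=8 j=5: A[i]=38>B[j]=28 take 28, j++
i=8 j=6: A[i]=38>B[j]=29 take 29, j++
i=8 j=7: A[i]=38>B[j]=31 take 31, j++
i=8 j=8: A[i]=38<=B[j]=39 take 38, i++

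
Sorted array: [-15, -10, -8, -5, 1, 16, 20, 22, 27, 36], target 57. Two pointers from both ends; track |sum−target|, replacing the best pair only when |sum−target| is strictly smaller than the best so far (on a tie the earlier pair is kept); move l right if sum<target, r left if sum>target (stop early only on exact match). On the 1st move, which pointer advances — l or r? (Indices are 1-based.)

l=1 r=10: -15+36=21 d=36 *, l++

l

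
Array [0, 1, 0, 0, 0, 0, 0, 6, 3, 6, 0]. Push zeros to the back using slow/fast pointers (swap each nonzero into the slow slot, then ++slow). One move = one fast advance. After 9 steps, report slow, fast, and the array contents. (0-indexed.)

slow=3, fast=9, a=[1, 6, 3, 0, 0, 0, 0, 0, 0, 6, 0]

(s=0,f=0) a[fast]=0 → fast++
(s=0,f=1) a[fast]=1≠0 swap→a[0]=1 → slow++,fast++
(s=1,f=2) a[fast]=0 → fast++
(s=1,f=3) a[fast]=0 → fast++
(s=1,f=4) a[fast]=0 → fast++
(s=1,f=5) a[fast]=0 → fast++
(s=1,f=6) a[fast]=0 → fast++
(s=1,f=7) a[fast]=6≠0 swap→a[1]=6 → slow++,fast++
(s=2,f=8) a[fast]=3≠0 swap→a[2]=3 → slow++,fast++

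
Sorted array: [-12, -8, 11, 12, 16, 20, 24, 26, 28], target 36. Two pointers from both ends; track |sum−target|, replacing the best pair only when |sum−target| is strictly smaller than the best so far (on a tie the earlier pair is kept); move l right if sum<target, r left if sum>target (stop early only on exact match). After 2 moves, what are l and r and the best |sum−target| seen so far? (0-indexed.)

l=2, r=8, best |Δ|=16

[0,8] -12+28=16 d=20 * → l++
[1,8] -8+28=20 d=16 * → l++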